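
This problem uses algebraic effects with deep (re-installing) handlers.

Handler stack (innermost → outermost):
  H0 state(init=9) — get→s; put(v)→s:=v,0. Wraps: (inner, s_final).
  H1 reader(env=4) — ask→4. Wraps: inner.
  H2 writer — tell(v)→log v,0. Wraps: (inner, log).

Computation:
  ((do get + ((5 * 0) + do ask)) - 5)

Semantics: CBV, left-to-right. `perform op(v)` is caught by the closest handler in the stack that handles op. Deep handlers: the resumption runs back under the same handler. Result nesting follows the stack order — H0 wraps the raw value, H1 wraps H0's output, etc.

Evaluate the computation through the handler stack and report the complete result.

Answer: ((8, 9), ())

Working:
get @ H0 ⇒ 9
ask @ H1 ⇒ 4
H0 returns (8, 9)
H1 returns (8, 9)
H2 returns ((8, 9), ())
= ((8, 9), ())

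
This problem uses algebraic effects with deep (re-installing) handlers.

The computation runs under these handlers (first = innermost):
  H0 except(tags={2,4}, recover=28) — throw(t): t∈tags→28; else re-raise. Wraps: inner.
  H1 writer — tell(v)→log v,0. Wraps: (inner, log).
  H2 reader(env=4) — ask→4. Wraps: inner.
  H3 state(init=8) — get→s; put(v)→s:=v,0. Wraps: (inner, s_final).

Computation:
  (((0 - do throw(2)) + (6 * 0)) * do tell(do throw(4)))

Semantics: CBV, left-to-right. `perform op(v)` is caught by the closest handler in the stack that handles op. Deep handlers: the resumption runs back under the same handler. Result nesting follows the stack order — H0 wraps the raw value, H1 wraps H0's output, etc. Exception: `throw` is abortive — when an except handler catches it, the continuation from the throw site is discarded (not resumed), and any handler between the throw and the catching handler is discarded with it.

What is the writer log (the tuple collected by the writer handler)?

Answer: ()

Evaluation trace:
throw(2) @ H0 caught ⇒ 28
H1 returns (28, ())
H2 returns (28, ())
H3 returns ((28, ()), 8)
= ((28, ()), 8)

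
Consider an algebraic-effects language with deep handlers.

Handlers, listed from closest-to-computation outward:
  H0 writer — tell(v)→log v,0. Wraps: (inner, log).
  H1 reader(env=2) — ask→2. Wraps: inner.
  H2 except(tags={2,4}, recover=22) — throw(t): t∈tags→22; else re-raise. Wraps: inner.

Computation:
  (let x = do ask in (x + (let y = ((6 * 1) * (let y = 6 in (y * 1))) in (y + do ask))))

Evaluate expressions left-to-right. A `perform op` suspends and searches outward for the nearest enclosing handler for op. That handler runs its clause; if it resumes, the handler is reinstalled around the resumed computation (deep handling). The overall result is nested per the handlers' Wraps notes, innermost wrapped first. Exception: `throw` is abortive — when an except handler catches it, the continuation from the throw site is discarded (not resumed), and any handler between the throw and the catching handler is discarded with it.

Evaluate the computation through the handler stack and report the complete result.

Answer: (40, ())

Working:
ask @ H1 ⇒ 2
ask @ H1 ⇒ 2
H0 returns (40, ())
H1 returns (40, ())
H2 returns (40, ())
= (40, ())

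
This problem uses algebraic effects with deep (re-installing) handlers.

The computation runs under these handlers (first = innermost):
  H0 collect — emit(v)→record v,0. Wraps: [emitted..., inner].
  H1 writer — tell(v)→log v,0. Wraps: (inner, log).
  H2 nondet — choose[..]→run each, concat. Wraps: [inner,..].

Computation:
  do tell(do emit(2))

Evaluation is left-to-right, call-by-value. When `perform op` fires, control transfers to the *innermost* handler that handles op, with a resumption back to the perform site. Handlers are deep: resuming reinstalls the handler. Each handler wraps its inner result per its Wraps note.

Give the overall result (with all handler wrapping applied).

Answer: [([2, 0], (0))]

Working:
emit(2) @ H0 ⇒ out+=2
tell(0) @ H1 ⇒ log+=0
H0 returns [2, 0]
H1 returns ([2, 0], (0))
H2 returns [([2, 0], (0))]
= [([2, 0], (0))]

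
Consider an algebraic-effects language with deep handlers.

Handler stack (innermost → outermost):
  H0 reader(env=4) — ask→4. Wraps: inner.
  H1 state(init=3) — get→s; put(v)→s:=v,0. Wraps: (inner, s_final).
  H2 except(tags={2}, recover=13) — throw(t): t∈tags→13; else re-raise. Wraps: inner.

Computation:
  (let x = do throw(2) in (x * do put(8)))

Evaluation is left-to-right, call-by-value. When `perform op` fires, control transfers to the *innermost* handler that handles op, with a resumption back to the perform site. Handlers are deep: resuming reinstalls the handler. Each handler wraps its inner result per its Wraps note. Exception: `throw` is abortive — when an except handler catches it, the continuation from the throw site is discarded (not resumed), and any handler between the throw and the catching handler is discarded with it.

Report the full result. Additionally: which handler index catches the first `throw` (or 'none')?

Answer: 13 ; first throw caught by: H2

Evaluation trace:
throw(2) @ H2 caught ⇒ 13
= 13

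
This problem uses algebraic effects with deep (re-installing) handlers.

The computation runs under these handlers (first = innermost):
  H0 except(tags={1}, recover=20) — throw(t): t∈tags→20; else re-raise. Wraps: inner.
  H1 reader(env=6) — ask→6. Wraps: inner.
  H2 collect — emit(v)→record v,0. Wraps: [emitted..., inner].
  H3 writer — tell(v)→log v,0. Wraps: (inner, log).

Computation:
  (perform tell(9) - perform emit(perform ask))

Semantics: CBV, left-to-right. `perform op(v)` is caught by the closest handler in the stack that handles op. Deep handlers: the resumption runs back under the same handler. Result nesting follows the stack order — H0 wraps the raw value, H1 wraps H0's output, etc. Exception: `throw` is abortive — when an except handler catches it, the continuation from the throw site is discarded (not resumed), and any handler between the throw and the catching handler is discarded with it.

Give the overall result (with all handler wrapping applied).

Working:
tell(9) @ H3 ⇒ log+=9
ask @ H1 ⇒ 6
emit(6) @ H2 ⇒ out+=6
H0 returns 0
H1 returns 0
H2 returns [6, 0]
H3 returns ([6, 0], (9))
= ([6, 0], (9))

Answer: ([6, 0], (9))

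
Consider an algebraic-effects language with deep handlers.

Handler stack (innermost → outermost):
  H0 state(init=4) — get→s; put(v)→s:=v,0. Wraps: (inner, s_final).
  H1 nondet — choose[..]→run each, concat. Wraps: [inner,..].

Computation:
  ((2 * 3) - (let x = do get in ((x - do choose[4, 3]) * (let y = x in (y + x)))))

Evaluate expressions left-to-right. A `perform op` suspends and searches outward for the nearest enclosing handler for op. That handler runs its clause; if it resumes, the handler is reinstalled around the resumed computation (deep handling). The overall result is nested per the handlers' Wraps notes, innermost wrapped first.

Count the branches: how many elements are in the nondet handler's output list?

Working:
get @ H0 ⇒ 4
choose[4, 3] @ H1
  branch[0] choose=4:
    H0 returns (6, 4)
    H1 returns [(6, 4)]
  branch[1] choose=3:
    H0 returns (-2, 4)
    H1 returns [(-2, 4)]
= [(6, 4), (-2, 4)]

Answer: 2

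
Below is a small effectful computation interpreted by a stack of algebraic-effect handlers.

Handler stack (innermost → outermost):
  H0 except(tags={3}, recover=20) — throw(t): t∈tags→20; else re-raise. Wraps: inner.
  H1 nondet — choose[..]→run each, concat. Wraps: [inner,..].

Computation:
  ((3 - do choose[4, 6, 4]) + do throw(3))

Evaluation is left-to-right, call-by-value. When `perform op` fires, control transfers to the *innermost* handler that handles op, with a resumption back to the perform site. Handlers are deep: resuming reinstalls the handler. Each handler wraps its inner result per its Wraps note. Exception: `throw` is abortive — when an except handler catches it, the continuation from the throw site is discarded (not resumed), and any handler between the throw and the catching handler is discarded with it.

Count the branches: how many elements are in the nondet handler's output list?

Answer: 3

Step-by-step:
choose[4, 6, 4] @ H1
  branch[0] choose=4:
    throw(3) @ H0 caught ⇒ 20
    H1 returns [20]
  branch[1] choose=6:
    throw(3) @ H0 caught ⇒ 20
    H1 returns [20]
  branch[2] choose=4:
    throw(3) @ H0 caught ⇒ 20
    H1 returns [20]
= [20, 20, 20]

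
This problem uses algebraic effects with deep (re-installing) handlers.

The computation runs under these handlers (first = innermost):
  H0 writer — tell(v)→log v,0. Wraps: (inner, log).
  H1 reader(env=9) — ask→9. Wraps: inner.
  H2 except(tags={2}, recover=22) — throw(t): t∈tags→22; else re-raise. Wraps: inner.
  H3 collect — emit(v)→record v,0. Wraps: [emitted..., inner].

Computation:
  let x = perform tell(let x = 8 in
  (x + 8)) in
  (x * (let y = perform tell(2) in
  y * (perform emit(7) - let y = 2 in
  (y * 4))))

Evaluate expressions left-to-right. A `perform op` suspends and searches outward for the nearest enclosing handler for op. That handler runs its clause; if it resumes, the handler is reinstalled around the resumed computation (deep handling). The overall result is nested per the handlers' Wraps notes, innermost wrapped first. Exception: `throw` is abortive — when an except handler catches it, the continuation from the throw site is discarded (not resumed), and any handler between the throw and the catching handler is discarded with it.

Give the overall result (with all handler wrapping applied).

Answer: [7, (0, (16, 2))]

Step-by-step:
tell(16) @ H0 ⇒ log+=16
tell(2) @ H0 ⇒ log+=2
emit(7) @ H3 ⇒ out+=7
H0 returns (0, (16, 2))
H1 returns (0, (16, 2))
H2 returns (0, (16, 2))
H3 returns [7, (0, (16, 2))]
= [7, (0, (16, 2))]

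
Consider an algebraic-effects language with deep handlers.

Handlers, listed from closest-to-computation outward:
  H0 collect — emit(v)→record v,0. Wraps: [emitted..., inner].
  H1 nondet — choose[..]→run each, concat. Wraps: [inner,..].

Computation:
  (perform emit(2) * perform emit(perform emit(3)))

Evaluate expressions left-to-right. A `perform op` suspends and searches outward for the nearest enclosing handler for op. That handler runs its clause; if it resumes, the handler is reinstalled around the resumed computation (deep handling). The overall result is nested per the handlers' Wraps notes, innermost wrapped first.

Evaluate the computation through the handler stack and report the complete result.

Answer: [[2, 3, 0, 0]]

Step-by-step:
emit(2) @ H0 ⇒ out+=2
emit(3) @ H0 ⇒ out+=3
emit(0) @ H0 ⇒ out+=0
H0 returns [2, 3, 0, 0]
H1 returns [[2, 3, 0, 0]]
= [[2, 3, 0, 0]]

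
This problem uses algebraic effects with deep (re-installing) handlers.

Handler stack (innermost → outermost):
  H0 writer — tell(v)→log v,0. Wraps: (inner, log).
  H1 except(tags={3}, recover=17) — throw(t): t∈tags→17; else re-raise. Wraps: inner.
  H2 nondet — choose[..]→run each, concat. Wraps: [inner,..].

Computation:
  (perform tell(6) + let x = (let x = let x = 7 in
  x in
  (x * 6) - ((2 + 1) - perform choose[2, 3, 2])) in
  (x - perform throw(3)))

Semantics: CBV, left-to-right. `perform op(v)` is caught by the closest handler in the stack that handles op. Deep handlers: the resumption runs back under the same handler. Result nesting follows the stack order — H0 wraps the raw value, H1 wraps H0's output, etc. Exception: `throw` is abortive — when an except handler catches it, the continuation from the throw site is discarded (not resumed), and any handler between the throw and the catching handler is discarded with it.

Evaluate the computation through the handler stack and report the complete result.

Answer: [17, 17, 17]

Step-by-step:
tell(6) @ H0 ⇒ log+=6
choose[2, 3, 2] @ H2
  branch[0] choose=2:
    throw(3) @ H1 caught ⇒ 17
    H2 returns [17]
  branch[1] choose=3:
    throw(3) @ H1 caught ⇒ 17
    H2 returns [17]
  branch[2] choose=2:
    throw(3) @ H1 caught ⇒ 17
    H2 returns [17]
= [17, 17, 17]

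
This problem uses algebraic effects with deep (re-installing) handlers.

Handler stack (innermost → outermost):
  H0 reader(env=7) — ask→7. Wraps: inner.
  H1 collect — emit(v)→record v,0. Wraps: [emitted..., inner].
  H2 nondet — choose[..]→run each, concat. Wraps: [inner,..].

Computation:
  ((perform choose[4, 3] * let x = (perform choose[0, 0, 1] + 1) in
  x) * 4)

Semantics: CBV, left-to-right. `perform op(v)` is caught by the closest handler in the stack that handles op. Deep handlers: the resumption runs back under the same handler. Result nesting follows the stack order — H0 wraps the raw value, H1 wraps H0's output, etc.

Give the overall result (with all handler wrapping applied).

Evaluation trace:
choose[4, 3] @ H2
  branch[0] choose=4:
    choose[0, 0, 1] @ H2
      branch[0] choose=0:
        H0 returns 16
        H1 returns [16]
        H2 returns [[16]]
      branch[1] choose=0:
        H0 returns 16
        H1 returns [16]
        H2 returns [[16]]
      branch[2] choose=1:
        H0 returns 32
        H1 returns [32]
        H2 returns [[32]]
  branch[1] choose=3:
    choose[0, 0, 1] @ H2
      branch[0] choose=0:
        H0 returns 12
        H1 returns [12]
        H2 returns [[12]]
      branch[1] choose=0:
        H0 returns 12
        H1 returns [12]
        H2 returns [[12]]
      branch[2] choose=1:
        H0 returns 24
        H1 returns [24]
        H2 returns [[24]]
= [[16], [16], [32], [12], [12], [24]]

Answer: [[16], [16], [32], [12], [12], [24]]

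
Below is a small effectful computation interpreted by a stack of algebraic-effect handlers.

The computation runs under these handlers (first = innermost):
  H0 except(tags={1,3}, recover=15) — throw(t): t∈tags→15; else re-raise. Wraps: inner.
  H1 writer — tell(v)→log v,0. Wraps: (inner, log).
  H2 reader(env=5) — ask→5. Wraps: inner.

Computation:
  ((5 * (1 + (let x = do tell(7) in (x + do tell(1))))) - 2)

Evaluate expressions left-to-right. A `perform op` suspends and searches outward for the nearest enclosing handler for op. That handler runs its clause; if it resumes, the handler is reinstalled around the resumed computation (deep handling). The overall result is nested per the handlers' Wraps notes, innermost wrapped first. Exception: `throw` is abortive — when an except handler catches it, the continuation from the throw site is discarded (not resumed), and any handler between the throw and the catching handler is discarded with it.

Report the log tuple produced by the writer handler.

Evaluation trace:
tell(7) @ H1 ⇒ log+=7
tell(1) @ H1 ⇒ log+=1
H0 returns 3
H1 returns (3, (7, 1))
H2 returns (3, (7, 1))
= (3, (7, 1))

Answer: (7, 1)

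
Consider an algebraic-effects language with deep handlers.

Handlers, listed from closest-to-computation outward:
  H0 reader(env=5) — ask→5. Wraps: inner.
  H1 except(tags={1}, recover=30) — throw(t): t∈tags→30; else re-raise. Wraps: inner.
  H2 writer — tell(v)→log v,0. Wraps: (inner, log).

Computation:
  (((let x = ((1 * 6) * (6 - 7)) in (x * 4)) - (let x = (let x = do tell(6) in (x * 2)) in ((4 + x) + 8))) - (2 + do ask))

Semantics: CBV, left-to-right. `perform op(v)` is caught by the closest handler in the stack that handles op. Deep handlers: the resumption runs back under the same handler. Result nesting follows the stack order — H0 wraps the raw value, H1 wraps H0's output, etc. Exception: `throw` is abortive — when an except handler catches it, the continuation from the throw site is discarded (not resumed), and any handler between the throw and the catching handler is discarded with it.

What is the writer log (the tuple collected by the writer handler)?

Working:
tell(6) @ H2 ⇒ log+=6
ask @ H0 ⇒ 5
H0 returns -43
H1 returns -43
H2 returns (-43, (6))
= (-43, (6))

Answer: (6)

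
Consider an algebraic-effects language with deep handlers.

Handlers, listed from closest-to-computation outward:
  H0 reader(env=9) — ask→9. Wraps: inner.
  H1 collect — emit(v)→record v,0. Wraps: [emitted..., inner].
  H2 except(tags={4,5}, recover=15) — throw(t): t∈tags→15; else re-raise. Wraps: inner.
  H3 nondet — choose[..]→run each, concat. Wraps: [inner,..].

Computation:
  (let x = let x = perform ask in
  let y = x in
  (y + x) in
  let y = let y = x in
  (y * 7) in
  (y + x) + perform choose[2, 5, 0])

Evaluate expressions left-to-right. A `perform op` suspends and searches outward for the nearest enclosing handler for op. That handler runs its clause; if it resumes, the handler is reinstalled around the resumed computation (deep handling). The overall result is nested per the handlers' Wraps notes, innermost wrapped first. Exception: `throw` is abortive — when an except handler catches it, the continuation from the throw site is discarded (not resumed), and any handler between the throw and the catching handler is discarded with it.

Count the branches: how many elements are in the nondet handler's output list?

Answer: 3

Evaluation trace:
ask @ H0 ⇒ 9
choose[2, 5, 0] @ H3
  branch[0] choose=2:
    H0 returns 146
    H1 returns [146]
    H2 returns [146]
    H3 returns [[146]]
  branch[1] choose=5:
    H0 returns 149
    H1 returns [149]
    H2 returns [149]
    H3 returns [[149]]
  branch[2] choose=0:
    H0 returns 144
    H1 returns [144]
    H2 returns [144]
    H3 returns [[144]]
= [[146], [149], [144]]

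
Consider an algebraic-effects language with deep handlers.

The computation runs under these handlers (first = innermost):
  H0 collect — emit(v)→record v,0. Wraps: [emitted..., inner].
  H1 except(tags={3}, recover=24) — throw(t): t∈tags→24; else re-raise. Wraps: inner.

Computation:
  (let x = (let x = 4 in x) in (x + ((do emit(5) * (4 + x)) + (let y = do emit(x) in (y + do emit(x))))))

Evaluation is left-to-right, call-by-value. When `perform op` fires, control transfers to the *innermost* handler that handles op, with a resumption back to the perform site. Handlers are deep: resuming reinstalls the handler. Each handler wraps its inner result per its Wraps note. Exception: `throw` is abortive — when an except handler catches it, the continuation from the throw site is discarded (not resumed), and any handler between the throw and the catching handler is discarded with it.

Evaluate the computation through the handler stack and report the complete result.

Step-by-step:
emit(5) @ H0 ⇒ out+=5
emit(4) @ H0 ⇒ out+=4
emit(4) @ H0 ⇒ out+=4
H0 returns [5, 4, 4, 4]
H1 returns [5, 4, 4, 4]
= [5, 4, 4, 4]

Answer: [5, 4, 4, 4]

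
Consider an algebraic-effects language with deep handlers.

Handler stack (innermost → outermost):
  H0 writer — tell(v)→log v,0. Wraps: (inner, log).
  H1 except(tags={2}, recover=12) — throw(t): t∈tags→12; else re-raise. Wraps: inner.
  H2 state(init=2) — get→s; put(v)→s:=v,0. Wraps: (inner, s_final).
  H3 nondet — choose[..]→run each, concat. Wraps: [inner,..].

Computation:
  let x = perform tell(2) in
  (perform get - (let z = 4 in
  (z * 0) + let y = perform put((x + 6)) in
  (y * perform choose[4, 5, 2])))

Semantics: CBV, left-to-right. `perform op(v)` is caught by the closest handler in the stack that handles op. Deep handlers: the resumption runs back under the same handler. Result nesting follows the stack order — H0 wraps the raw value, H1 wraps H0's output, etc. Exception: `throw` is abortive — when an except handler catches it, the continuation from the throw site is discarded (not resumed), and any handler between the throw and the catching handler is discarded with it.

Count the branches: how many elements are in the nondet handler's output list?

Answer: 3

Evaluation trace:
tell(2) @ H0 ⇒ log+=2
get @ H2 ⇒ 2
put(6) @ H2 ⇒ s:=6
choose[4, 5, 2] @ H3
  branch[0] choose=4:
    H0 returns (2, (2))
    H1 returns (2, (2))
    H2 returns ((2, (2)), 6)
    H3 returns [((2, (2)), 6)]
  branch[1] choose=5:
    H0 returns (2, (2))
    H1 returns (2, (2))
    H2 returns ((2, (2)), 6)
    H3 returns [((2, (2)), 6)]
  branch[2] choose=2:
    H0 returns (2, (2))
    H1 returns (2, (2))
    H2 returns ((2, (2)), 6)
    H3 returns [((2, (2)), 6)]
= [((2, (2)), 6), ((2, (2)), 6), ((2, (2)), 6)]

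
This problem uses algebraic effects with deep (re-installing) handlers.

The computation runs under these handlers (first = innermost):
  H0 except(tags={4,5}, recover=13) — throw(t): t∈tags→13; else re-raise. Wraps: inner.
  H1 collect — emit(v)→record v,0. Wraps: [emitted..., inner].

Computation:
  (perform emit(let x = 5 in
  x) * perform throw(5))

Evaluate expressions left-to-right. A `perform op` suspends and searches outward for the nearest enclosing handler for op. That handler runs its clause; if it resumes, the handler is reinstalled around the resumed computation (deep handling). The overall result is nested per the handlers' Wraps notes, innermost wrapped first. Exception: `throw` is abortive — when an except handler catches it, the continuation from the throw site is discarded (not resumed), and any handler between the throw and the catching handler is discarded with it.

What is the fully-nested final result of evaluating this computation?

Evaluation trace:
emit(5) @ H1 ⇒ out+=5
throw(5) @ H0 caught ⇒ 13
H1 returns [5, 13]
= [5, 13]

Answer: [5, 13]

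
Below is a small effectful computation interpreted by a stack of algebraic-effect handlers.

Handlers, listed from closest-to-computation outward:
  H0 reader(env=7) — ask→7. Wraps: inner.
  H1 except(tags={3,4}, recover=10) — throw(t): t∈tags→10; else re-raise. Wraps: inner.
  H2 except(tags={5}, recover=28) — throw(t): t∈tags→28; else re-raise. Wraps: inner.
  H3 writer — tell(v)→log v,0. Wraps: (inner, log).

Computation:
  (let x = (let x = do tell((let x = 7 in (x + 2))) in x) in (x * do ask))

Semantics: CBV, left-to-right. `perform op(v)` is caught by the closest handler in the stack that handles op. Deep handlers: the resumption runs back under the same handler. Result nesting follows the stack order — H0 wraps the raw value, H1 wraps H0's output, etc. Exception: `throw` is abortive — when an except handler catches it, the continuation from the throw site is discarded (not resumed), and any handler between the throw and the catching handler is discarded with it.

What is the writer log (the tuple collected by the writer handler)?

Step-by-step:
tell(9) @ H3 ⇒ log+=9
ask @ H0 ⇒ 7
H0 returns 0
H1 returns 0
H2 returns 0
H3 returns (0, (9))
= (0, (9))

Answer: (9)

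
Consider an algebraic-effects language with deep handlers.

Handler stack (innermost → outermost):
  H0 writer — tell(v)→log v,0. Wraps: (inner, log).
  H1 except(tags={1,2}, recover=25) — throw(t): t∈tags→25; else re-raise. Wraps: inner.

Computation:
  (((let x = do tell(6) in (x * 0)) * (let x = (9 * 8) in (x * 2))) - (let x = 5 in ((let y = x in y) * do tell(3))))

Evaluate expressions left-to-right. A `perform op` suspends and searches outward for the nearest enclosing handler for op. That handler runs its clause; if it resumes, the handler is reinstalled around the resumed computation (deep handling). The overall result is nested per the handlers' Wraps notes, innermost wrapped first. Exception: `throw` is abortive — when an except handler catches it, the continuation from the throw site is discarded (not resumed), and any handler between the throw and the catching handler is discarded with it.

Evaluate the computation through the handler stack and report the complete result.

Answer: (0, (6, 3))

Step-by-step:
tell(6) @ H0 ⇒ log+=6
tell(3) @ H0 ⇒ log+=3
H0 returns (0, (6, 3))
H1 returns (0, (6, 3))
= (0, (6, 3))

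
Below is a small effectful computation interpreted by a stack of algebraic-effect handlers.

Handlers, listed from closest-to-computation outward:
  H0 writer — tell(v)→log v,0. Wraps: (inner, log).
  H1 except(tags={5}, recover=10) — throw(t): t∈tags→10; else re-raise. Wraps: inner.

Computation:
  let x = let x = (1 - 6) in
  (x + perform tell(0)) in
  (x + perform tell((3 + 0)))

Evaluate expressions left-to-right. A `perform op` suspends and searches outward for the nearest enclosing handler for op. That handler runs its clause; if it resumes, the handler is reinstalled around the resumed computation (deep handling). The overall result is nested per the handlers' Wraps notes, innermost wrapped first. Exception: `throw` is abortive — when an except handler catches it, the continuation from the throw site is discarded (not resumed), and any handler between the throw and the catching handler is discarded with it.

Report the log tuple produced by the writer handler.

Working:
tell(0) @ H0 ⇒ log+=0
tell(3) @ H0 ⇒ log+=3
H0 returns (-5, (0, 3))
H1 returns (-5, (0, 3))
= (-5, (0, 3))

Answer: (0, 3)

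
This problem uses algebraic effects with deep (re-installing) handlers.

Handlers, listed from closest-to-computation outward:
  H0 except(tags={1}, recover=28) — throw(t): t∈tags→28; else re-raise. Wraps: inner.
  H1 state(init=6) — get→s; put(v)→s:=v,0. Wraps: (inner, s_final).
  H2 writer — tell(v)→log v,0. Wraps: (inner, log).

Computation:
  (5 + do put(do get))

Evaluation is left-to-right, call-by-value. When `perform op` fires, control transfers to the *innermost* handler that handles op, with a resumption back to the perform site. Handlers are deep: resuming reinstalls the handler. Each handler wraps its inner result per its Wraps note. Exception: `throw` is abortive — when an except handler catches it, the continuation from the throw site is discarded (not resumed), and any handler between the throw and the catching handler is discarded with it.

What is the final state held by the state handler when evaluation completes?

Working:
get @ H1 ⇒ 6
put(6) @ H1 ⇒ s:=6
H0 returns 5
H1 returns (5, 6)
H2 returns ((5, 6), ())
= ((5, 6), ())

Answer: 6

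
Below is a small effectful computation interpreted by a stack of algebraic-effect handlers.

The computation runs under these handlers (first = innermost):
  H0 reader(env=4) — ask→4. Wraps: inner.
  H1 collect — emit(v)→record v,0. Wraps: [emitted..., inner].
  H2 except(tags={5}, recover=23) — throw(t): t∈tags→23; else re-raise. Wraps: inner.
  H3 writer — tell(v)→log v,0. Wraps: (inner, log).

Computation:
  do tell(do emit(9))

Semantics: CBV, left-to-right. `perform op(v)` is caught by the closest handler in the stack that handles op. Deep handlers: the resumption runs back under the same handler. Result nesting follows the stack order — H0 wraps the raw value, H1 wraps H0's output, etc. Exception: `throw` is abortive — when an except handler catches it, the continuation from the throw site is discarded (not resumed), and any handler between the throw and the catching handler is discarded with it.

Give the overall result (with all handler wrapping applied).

Answer: ([9, 0], (0))

Step-by-step:
emit(9) @ H1 ⇒ out+=9
tell(0) @ H3 ⇒ log+=0
H0 returns 0
H1 returns [9, 0]
H2 returns [9, 0]
H3 returns ([9, 0], (0))
= ([9, 0], (0))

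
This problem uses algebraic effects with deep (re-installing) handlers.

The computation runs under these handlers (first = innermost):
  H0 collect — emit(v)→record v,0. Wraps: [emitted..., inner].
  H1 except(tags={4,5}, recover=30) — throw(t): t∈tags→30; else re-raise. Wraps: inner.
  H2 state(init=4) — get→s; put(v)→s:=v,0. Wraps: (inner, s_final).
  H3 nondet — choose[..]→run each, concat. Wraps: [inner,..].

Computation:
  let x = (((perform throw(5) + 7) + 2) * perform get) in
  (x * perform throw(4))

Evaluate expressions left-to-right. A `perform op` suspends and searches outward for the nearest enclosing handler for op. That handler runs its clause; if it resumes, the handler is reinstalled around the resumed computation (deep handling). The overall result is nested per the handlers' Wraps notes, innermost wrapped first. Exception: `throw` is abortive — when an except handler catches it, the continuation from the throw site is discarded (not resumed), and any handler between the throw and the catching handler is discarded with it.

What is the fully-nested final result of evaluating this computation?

Step-by-step:
throw(5) @ H1 caught ⇒ 30
H2 returns (30, 4)
H3 returns [(30, 4)]
= [(30, 4)]

Answer: [(30, 4)]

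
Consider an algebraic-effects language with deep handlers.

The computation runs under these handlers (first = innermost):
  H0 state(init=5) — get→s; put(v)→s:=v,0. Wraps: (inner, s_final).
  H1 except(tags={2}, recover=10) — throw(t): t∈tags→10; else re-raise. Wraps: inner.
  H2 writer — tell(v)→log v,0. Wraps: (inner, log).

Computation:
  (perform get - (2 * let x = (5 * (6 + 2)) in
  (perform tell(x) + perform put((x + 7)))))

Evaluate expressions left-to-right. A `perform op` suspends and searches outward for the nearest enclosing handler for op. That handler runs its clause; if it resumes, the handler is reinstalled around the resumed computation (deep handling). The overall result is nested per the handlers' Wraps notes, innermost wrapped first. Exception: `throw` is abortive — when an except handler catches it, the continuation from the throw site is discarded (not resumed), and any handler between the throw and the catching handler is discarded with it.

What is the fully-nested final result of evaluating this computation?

Answer: ((5, 47), (40))

Evaluation trace:
get @ H0 ⇒ 5
tell(40) @ H2 ⇒ log+=40
put(47) @ H0 ⇒ s:=47
H0 returns (5, 47)
H1 returns (5, 47)
H2 returns ((5, 47), (40))
= ((5, 47), (40))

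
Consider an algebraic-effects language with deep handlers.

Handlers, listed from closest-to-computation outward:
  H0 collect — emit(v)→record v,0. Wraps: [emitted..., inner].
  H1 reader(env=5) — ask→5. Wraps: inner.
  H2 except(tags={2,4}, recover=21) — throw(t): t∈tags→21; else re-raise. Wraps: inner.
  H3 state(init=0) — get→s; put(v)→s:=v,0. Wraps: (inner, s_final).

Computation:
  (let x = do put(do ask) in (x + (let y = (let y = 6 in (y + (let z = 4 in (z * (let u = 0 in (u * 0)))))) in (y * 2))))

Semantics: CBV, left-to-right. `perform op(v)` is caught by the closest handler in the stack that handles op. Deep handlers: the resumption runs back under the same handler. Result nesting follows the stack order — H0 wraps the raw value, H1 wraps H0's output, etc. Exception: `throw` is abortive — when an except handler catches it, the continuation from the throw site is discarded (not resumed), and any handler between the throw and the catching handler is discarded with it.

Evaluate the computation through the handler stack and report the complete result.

Step-by-step:
ask @ H1 ⇒ 5
put(5) @ H3 ⇒ s:=5
H0 returns [12]
H1 returns [12]
H2 returns [12]
H3 returns ([12], 5)
= ([12], 5)

Answer: ([12], 5)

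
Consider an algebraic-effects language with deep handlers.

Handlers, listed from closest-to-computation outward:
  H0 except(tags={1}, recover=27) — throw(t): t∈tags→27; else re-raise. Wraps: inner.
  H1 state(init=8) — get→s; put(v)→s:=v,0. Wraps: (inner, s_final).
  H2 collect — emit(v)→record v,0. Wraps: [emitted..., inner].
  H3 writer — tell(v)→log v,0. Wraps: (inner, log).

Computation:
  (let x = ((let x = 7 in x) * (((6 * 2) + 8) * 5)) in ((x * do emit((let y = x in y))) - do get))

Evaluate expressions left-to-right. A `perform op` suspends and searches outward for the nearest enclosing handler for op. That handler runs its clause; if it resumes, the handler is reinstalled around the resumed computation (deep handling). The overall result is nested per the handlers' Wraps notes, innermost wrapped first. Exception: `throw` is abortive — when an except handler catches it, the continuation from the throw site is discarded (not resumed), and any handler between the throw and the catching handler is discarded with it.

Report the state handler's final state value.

Answer: 8

Working:
emit(700) @ H2 ⇒ out+=700
get @ H1 ⇒ 8
H0 returns -8
H1 returns (-8, 8)
H2 returns [700, (-8, 8)]
H3 returns ([700, (-8, 8)], ())
= ([700, (-8, 8)], ())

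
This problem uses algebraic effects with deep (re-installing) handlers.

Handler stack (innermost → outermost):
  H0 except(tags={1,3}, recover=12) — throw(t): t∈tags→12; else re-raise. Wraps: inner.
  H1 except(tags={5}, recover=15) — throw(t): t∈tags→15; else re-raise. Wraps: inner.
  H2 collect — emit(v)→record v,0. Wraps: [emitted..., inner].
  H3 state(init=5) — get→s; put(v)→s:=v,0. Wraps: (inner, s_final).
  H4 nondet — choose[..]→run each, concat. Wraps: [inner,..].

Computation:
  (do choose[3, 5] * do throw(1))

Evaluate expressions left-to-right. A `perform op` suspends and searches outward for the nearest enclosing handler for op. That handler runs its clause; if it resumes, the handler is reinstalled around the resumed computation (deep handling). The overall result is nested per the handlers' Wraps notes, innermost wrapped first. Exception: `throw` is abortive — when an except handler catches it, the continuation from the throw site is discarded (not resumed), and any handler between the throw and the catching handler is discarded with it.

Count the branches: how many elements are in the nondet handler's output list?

Answer: 2

Step-by-step:
choose[3, 5] @ H4
  branch[0] choose=3:
    throw(1) @ H0 caught ⇒ 12
    H1 returns 12
    H2 returns [12]
    H3 returns ([12], 5)
    H4 returns [([12], 5)]
  branch[1] choose=5:
    throw(1) @ H0 caught ⇒ 12
    H1 returns 12
    H2 returns [12]
    H3 returns ([12], 5)
    H4 returns [([12], 5)]
= [([12], 5), ([12], 5)]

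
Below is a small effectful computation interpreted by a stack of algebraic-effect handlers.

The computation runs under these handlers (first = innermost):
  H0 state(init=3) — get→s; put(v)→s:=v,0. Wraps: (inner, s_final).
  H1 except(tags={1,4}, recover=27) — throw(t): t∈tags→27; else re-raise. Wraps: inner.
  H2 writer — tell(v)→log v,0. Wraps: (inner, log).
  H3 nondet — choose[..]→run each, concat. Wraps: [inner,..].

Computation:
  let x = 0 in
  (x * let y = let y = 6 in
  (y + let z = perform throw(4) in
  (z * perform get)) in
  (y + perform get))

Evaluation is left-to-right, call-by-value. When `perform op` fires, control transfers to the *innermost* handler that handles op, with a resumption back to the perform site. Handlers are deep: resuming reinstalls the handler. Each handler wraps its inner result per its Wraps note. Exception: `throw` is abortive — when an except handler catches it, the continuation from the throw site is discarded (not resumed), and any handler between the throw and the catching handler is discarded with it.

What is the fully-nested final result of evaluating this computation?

Working:
throw(4) @ H1 caught ⇒ 27
H2 returns (27, ())
H3 returns [(27, ())]
= [(27, ())]

Answer: [(27, ())]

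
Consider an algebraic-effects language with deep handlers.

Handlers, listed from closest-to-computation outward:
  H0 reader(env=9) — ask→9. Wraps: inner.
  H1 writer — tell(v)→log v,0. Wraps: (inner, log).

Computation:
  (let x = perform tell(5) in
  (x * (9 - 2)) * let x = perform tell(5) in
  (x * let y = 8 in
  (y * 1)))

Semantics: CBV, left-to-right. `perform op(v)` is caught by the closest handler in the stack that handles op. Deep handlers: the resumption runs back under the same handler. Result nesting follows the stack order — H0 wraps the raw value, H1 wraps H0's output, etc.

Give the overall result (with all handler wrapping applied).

Step-by-step:
tell(5) @ H1 ⇒ log+=5
tell(5) @ H1 ⇒ log+=5
H0 returns 0
H1 returns (0, (5, 5))
= (0, (5, 5))

Answer: (0, (5, 5))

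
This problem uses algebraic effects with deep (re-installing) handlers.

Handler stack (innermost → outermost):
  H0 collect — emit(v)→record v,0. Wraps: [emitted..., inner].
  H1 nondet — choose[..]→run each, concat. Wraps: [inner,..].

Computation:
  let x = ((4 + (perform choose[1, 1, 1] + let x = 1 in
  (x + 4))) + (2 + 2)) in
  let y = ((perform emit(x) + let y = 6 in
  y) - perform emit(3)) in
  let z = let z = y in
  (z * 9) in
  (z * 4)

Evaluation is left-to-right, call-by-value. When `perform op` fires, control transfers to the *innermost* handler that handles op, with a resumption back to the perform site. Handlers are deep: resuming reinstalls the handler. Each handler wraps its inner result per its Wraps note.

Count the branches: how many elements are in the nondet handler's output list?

Answer: 3

Evaluation trace:
choose[1, 1, 1] @ H1
  branch[0] choose=1:
    emit(14) @ H0 ⇒ out+=14
    emit(3) @ H0 ⇒ out+=3
    H0 returns [14, 3, 216]
    H1 returns [[14, 3, 216]]
  branch[1] choose=1:
    emit(14) @ H0 ⇒ out+=14
    emit(3) @ H0 ⇒ out+=3
    H0 returns [14, 3, 216]
    H1 returns [[14, 3, 216]]
  branch[2] choose=1:
    emit(14) @ H0 ⇒ out+=14
    emit(3) @ H0 ⇒ out+=3
    H0 returns [14, 3, 216]
    H1 returns [[14, 3, 216]]
= [[14, 3, 216], [14, 3, 216], [14, 3, 216]]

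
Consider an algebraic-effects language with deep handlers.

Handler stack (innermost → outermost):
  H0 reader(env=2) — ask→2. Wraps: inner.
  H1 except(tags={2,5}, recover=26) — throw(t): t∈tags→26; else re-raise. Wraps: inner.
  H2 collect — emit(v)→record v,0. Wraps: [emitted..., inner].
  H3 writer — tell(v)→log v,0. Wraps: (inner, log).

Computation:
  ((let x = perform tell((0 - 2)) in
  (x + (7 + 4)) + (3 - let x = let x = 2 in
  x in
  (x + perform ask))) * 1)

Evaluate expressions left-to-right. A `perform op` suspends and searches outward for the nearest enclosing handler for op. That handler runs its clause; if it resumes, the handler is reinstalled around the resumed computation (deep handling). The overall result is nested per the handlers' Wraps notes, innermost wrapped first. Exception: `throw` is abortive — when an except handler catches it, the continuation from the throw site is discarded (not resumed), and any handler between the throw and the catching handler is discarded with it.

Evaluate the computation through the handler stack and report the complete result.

Answer: ([10], (-2))

Step-by-step:
tell(-2) @ H3 ⇒ log+=-2
ask @ H0 ⇒ 2
H0 returns 10
H1 returns 10
H2 returns [10]
H3 returns ([10], (-2))
= ([10], (-2))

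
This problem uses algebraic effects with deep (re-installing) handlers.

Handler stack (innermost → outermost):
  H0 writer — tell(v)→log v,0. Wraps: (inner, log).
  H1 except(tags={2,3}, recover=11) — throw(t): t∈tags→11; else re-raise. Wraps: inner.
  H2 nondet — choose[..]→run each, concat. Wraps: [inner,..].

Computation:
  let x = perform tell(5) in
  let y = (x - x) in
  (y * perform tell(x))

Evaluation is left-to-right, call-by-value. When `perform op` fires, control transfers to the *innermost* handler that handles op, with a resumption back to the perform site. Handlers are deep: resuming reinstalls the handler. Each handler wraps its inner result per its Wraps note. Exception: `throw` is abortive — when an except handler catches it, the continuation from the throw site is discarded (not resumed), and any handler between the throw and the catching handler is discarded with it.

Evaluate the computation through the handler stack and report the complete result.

Evaluation trace:
tell(5) @ H0 ⇒ log+=5
tell(0) @ H0 ⇒ log+=0
H0 returns (0, (5, 0))
H1 returns (0, (5, 0))
H2 returns [(0, (5, 0))]
= [(0, (5, 0))]

Answer: [(0, (5, 0))]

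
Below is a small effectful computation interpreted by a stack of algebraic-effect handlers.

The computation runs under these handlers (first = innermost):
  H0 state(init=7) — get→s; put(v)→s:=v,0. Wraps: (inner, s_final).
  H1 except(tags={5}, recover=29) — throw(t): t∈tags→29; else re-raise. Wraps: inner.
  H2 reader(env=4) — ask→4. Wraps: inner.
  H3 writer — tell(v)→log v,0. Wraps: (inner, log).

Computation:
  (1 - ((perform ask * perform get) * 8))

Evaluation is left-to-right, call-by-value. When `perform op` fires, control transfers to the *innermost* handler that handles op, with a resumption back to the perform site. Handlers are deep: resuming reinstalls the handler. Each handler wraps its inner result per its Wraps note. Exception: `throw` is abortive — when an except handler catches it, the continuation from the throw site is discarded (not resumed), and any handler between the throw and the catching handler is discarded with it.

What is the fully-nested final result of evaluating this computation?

Answer: ((-223, 7), ())

Working:
ask @ H2 ⇒ 4
get @ H0 ⇒ 7
H0 returns (-223, 7)
H1 returns (-223, 7)
H2 returns (-223, 7)
H3 returns ((-223, 7), ())
= ((-223, 7), ())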